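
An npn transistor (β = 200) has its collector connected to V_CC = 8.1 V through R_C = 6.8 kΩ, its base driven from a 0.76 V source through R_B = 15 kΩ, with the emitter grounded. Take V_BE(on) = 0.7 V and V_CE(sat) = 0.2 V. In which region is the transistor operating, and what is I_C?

Assume active. Base-emitter loop: I_B = (V_BB − V_BE)/R_B = (0.76 − 0.7)/15 = 0.004 mA.
I_C = β·I_B = 200×0.004 = 0.8 mA.
V_CE = V_CC − I_C·R_C = 8.1 − 0.8×6.8 = 2.66 V > V_CE(sat), so the active-region assumption holds.

active; I_C ≈ 0.8 mA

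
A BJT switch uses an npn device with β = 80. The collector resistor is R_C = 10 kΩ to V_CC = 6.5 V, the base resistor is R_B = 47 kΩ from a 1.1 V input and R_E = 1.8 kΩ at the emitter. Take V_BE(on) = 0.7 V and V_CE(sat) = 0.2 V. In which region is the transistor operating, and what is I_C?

Assume active. Base-emitter loop: I_B = (V_BB − V_BE)/(R_B + (β+1)R_E) = (1.1 − 0.7)/(47 + 81×1.8) = 0.00207 mA.
I_C = β·I_B = 80×0.00207 = 0.166 mA.
V_CE = V_CC − I_C·R_C − I_E·R_E = 6.5 − 0.166×10 − 0.168×1.8 = 4.54 V > V_CE(sat), so the active-region assumption holds.

active; I_C ≈ 0.17 mA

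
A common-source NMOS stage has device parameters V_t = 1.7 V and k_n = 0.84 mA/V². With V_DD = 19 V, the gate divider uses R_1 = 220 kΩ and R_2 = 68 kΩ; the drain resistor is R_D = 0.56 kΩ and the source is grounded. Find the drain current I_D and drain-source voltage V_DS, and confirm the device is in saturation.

V_G = V_DD·R_2/(R_1+R_2) = 19×68/288 = 4.49 V. With the source grounded, V_GS = V_G = 4.49 V.
Assume saturation: I_D = (k_n/2)(V_GS − V_t)² = (0.84/2)×(4.49 − 1.7)² = 0.42×2.79² = 3.26 mA.
V_DS = V_DD − I_D·R_D = 19 − 3.26×0.56 = 17.2 V.
Saturation requires V_DS ≥ V_GS − V_t = 2.79 V; 17.2 ≥ 2.79 ✓.

I_D ≈ 3.3 mA, V_DS ≈ 17 V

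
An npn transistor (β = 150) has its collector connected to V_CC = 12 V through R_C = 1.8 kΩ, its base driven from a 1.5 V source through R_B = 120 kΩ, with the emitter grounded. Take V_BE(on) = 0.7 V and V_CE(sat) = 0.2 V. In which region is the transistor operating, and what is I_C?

Assume active. Base-emitter loop: I_B = (V_BB − V_BE)/R_B = (1.5 − 0.7)/120 = 0.00667 mA.
I_C = β·I_B = 150×0.00667 = 1 mA.
V_CE = V_CC − I_C·R_C = 12 − 1×1.8 = 10.2 V > V_CE(sat), so the active-region assumption holds.

active; I_C ≈ 1 mA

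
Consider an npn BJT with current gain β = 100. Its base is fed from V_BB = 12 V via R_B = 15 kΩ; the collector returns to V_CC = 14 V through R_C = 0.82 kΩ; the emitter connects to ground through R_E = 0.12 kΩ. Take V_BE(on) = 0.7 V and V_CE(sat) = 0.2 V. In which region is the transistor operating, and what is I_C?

Assume active: I_B = (12 − 0.7)/(15 + 101×0.12) = 0.417 mA, I_C = β·I_B = 41.7 mA.
Then V_CE = 14 − 41.7×0.82 − 42.1×0.12 = -25.2 V < 0.2 V — the active assumption fails.
Re-solve with V_CE = 0.2 V. KCL at the emitter: V_E/R_E = (V_BB−0.7−V_E)/R_B + (V_CC−0.2−V_E)/R_C, giving V_E = 1.83 V.
I_C = (V_CC − 0.2 − V_E)/R_C = (13.8 − 1.83)/0.82 = 14.6 mA.
Check: I_B = (11.3 − 1.83)/15 = 0.631 mA, and β·I_B = 63.1 mA > I_C, confirming saturation.

saturation; I_C ≈ 15 mA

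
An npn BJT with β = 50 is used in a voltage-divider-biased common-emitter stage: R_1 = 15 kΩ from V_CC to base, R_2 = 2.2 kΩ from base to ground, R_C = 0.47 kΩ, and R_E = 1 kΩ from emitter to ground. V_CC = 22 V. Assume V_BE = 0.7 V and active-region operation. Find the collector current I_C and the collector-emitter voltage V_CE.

I_C ≈ 2 mA, V_CE ≈ 19 V

Thevenize the base divider: V_Th = V_CC·R_2/(R_1+R_2) = 22×2.2/17.2 = 2.81 V, R_Th = R_1‖R_2 = 1.92 kΩ.
Base-emitter loop: V_Th = I_B·R_Th + V_BE + (β+1)I_B·R_E, so I_B = (2.81 − 0.7) / (1.92 + 51×1) = 0.0399 mA.
I_C = β·I_B = 50×0.0399 = 2 mA, and I_E = (β+1)I_B = 2.04 mA.
V_CE = V_CC − I_C·R_C − I_E·R_E = 22 − 2×0.47 − 2.04×1 = 19 V.
V_CE = 19 V > 0.2 V confirms active-region operation.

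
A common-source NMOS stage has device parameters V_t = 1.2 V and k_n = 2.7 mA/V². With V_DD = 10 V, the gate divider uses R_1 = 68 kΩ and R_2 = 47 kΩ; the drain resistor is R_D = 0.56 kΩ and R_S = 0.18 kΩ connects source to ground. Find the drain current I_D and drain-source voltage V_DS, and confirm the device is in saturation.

I_D ≈ 5.2 mA, V_DS ≈ 6.2 V

V_G = V_DD·R_2/(R_1+R_2) = 10×47/115 = 4.09 V.
Assume saturation: I_D = (k_n/2)(V_GS − V_t)² with V_GS = V_G − I_D·R_S = 4.09 − 0.18·I_D.
Substituting gives 0.0437·I_D² − 2.4·I_D + 11.3 = 0, with roots I_D = 5.17 or 49.8 mA.
The root I_D = 49.8 mA gives V_GS = -4.87 V ≤ V_t, so take I_D = 5.17 mA.
Then V_GS = 3.16 V and V_DS = V_DD − I_D(R_D+R_S) = 10 − 5.17×0.74 = 6.18 V.
Saturation requires V_DS ≥ V_GS − V_t = 1.96 V; 6.18 ≥ 1.96 ✓.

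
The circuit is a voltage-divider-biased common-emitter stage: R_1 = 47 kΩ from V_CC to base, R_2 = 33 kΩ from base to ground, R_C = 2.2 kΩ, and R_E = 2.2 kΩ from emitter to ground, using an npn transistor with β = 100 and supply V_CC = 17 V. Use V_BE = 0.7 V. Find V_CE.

Thevenize the base divider: V_Th = V_CC·R_2/(R_1+R_2) = 17×33/80 = 7.01 V, R_Th = R_1‖R_2 = 19.4 kΩ.
Base-emitter loop: V_Th = I_B·R_Th + V_BE + (β+1)I_B·R_E, so I_B = (7.01 − 0.7) / (19.4 + 101×2.2) = 0.0261 mA.
I_C = β·I_B = 100×0.0261 = 2.61 mA, and I_E = (β+1)I_B = 2.64 mA.
V_CE = V_CC − I_C·R_C − I_E·R_E = 17 − 2.61×2.2 − 2.64×2.2 = 5.45 V.
V_CE = 5.45 V > 0.2 V confirms active-region operation.

V_CE ≈ 5.4 V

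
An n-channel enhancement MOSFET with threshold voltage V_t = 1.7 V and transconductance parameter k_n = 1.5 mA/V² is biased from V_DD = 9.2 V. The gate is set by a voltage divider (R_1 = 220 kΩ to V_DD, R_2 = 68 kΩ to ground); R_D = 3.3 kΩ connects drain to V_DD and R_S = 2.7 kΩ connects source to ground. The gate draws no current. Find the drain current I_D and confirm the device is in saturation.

V_G = V_DD·R_2/(R_1+R_2) = 9.2×68/288 = 2.17 V.
Assume saturation: I_D = (k_n/2)(V_GS − V_t)² with V_GS = V_G − I_D·R_S = 2.17 − 2.7·I_D.
Substituting gives 5.47·I_D² − 2.91·I_D + 0.167 = 0, with roots I_D = 0.0655 or 0.467 mA.
The root I_D = 0.467 mA gives V_GS = 0.911 V ≤ V_t, so take I_D = 0.0655 mA.
Then V_GS = 2 V and V_DS = V_DD − I_D(R_D+R_S) = 9.2 − 0.0655×6 = 8.81 V.
Saturation requires V_DS ≥ V_GS − V_t = 0.295 V; 8.81 ≥ 0.295 ✓.

I_D ≈ 0.065 mA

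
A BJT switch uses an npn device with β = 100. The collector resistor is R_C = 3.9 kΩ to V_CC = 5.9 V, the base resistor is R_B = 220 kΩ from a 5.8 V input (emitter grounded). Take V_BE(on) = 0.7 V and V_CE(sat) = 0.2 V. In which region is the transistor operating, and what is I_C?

Assume active: I_B = (5.8 − 0.7)/220 = 0.0232 mA, giving I_C = β·I_B = 2.32 mA.
But then V_CE = 5.9 − 2.32×3.9 = -3.14 V < V_CE(sat) = 0.2 V — impossible in the active region.
So the transistor is saturated. With V_CE = 0.2 V, I_C = (V_CC − 0.2)/R_C = 5.7/3.9 = 1.46 mA.
Check: β·I_B = 2.32 mA > I_C = 1.46 mA, confirming saturation.

saturation; I_C ≈ 1.5 mA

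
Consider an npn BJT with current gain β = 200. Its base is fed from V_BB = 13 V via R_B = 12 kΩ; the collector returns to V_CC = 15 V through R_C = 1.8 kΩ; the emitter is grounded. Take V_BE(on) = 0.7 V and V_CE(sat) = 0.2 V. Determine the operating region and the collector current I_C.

saturation; I_C ≈ 8.2 mA

Assume active: I_B = (13 − 0.7)/12 = 1.03 mA, giving I_C = β·I_B = 205 mA.
But then V_CE = 15 − 205×1.8 = -354 V < V_CE(sat) = 0.2 V — impossible in the active region.
So the transistor is saturated. With V_CE = 0.2 V, I_C = (V_CC − 0.2)/R_C = 14.8/1.8 = 8.22 mA.
Check: β·I_B = 205 mA > I_C = 8.22 mA, confirming saturation.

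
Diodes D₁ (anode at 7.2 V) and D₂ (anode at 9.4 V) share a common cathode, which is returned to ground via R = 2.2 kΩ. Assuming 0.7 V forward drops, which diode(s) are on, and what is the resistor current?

Assume both conduct. Then node N would need to be at both 7.2−0.7 = 6.5 V and 9.4−0.7 = 8.7 V, which is impossible.
Assume only D₂ conducts: V_N = 9.4 − 0.7 = 8.7 V, so I_R = 8.7/2.2 = 3.95 mA.
Check D₁: its anode-to-cathode voltage is 7.2 − 8.7 = -1.5 V < 0.7 V, so it is off. The assumption is consistent.

Only D₂ conducts; I_R ≈ 4 mA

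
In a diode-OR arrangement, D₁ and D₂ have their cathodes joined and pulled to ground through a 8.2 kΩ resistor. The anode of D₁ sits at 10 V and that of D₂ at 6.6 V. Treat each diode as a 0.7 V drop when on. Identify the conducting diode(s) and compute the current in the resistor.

Assume both conduct. Then node N would need to be at both 10−0.7 = 9.3 V and 6.6−0.7 = 5.9 V, which is impossible.
Assume only D₁ conducts: V_N = 10 − 0.7 = 9.3 V, so I_R = 9.3/8.2 = 1.13 mA.
Check D₂: its anode-to-cathode voltage is 6.6 − 9.3 = -2.7 V < 0.7 V, so it is off. The assumption is consistent.

Only D₁ conducts; I_R ≈ 1.1 mA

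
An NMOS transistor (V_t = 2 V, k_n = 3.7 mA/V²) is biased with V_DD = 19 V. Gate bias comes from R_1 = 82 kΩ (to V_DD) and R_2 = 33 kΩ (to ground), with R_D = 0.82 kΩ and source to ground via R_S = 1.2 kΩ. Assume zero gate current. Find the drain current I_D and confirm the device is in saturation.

V_G = V_DD·R_2/(R_1+R_2) = 19×33/115 = 5.45 V.
Assume saturation: I_D = (k_n/2)(V_GS − V_t)² with V_GS = V_G − I_D·R_S = 5.45 − 1.2·I_D.
Substituting gives 2.66·I_D² − 16.3·I_D + 22 = 0, with roots I_D = 2.01 or 4.12 mA.
The root I_D = 4.12 mA gives V_GS = 0.508 V ≤ V_t, so take I_D = 2.01 mA.
Then V_GS = 3.04 V and V_DS = V_DD − I_D(R_D+R_S) = 19 − 2.01×2.02 = 14.9 V.
Saturation requires V_DS ≥ V_GS − V_t = 1.04 V; 14.9 ≥ 1.04 ✓.

I_D ≈ 2 mA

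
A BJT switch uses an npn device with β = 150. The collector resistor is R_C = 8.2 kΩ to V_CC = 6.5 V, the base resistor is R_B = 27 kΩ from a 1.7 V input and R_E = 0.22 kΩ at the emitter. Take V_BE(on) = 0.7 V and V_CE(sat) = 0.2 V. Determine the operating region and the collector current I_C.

saturation; I_C ≈ 0.75 mA

Assume active: I_B = (1.7 − 0.7)/(27 + 151×0.22) = 0.0166 mA, I_C = β·I_B = 2.49 mA.
Then V_CE = 6.5 − 2.49×8.2 − 2.51×0.22 = -14.5 V < 0.2 V — the active assumption fails.
Re-solve with V_CE = 0.2 V. KCL at the emitter: V_E/R_E = (V_BB−0.7−V_E)/R_B + (V_CC−0.2−V_E)/R_C, giving V_E = 0.171 V.
I_C = (V_CC − 0.2 − V_E)/R_C = (6.3 − 0.171)/8.2 = 0.747 mA.
Check: I_B = (1 − 0.171)/27 = 0.0307 mA, and β·I_B = 4.6 mA > I_C, confirming saturation.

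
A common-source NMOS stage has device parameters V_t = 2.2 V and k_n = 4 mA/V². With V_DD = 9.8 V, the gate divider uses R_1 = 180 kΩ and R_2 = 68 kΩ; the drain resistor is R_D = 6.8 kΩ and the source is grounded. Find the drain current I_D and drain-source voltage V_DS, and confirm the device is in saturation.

V_G = V_DD·R_2/(R_1+R_2) = 9.8×68/248 = 2.69 V. With the source grounded, V_GS = V_G = 2.69 V.
Assume saturation: I_D = (k_n/2)(V_GS − V_t)² = (4/2)×(2.69 − 2.2)² = 2×0.487² = 0.475 mA.
V_DS = V_DD − I_D·R_D = 9.8 − 0.475×6.8 = 6.57 V.
Saturation requires V_DS ≥ V_GS − V_t = 0.487 V; 6.57 ≥ 0.487 ✓.

I_D ≈ 0.47 mA, V_DS ≈ 6.6 V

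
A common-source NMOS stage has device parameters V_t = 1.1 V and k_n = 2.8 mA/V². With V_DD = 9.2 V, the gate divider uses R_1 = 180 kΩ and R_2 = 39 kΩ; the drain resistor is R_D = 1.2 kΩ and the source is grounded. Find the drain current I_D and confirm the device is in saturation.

I_D ≈ 0.41 mA

V_G = V_DD·R_2/(R_1+R_2) = 9.2×39/219 = 1.64 V. With the source grounded, V_GS = V_G = 1.64 V.
Assume saturation: I_D = (k_n/2)(V_GS − V_t)² = (2.8/2)×(1.64 − 1.1)² = 1.4×0.538² = 0.406 mA.
V_DS = V_DD − I_D·R_D = 9.2 − 0.406×1.2 = 8.71 V.
Saturation requires V_DS ≥ V_GS − V_t = 0.538 V; 8.71 ≥ 0.538 ✓.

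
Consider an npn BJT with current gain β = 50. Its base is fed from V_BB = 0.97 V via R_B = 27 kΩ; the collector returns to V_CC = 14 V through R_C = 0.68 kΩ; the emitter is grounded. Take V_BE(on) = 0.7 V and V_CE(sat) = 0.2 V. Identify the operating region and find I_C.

Assume active. Base-emitter loop: I_B = (V_BB − V_BE)/R_B = (0.97 − 0.7)/27 = 0.01 mA.
I_C = β·I_B = 50×0.01 = 0.5 mA.
V_CE = V_CC − I_C·R_C = 14 − 0.5×0.68 = 13.7 V > V_CE(sat), so the active-region assumption holds.

active; I_C ≈ 0.5 mA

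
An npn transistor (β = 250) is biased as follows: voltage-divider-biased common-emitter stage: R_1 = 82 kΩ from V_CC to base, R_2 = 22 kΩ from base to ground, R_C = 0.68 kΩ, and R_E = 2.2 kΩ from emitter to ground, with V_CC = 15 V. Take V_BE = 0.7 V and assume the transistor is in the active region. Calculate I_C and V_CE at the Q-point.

Thevenize the base divider: V_Th = V_CC·R_2/(R_1+R_2) = 15×22/104 = 3.17 V, R_Th = R_1‖R_2 = 17.3 kΩ.
Base-emitter loop: V_Th = I_B·R_Th + V_BE + (β+1)I_B·R_E, so I_B = (3.17 − 0.7) / (17.3 + 251×2.2) = 0.00434 mA.
I_C = β·I_B = 250×0.00434 = 1.09 mA, and I_E = (β+1)I_B = 1.09 mA.
V_CE = V_CC − I_C·R_C − I_E·R_E = 15 − 1.09×0.68 − 1.09×2.2 = 11.9 V.
V_CE = 11.9 V > 0.2 V confirms active-region operation.

I_C ≈ 1.1 mA, V_CE ≈ 12 V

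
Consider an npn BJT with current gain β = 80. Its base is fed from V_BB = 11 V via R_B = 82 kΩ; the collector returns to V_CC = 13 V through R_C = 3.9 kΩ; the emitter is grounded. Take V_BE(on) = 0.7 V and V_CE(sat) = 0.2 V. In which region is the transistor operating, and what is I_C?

saturation; I_C ≈ 3.3 mA

Assume active: I_B = (11 − 0.7)/82 = 0.126 mA, giving I_C = β·I_B = 10 mA.
But then V_CE = 13 − 10×3.9 = -26.2 V < V_CE(sat) = 0.2 V — impossible in the active region.
So the transistor is saturated. With V_CE = 0.2 V, I_C = (V_CC − 0.2)/R_C = 12.8/3.9 = 3.28 mA.
Check: β·I_B = 10 mA > I_C = 3.28 mA, confirming saturation.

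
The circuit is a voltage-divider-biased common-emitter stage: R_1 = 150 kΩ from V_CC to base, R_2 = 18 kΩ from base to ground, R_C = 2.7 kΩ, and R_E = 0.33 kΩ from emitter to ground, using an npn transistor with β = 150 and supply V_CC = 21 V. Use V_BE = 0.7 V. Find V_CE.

V_CE ≈ 10 V

Thevenize the base divider: V_Th = V_CC·R_2/(R_1+R_2) = 21×18/168 = 2.25 V, R_Th = R_1‖R_2 = 16.1 kΩ.
Base-emitter loop: V_Th = I_B·R_Th + V_BE + (β+1)I_B·R_E, so I_B = (2.25 − 0.7) / (16.1 + 151×0.33) = 0.0235 mA.
I_C = β·I_B = 150×0.0235 = 3.53 mA, and I_E = (β+1)I_B = 3.55 mA.
V_CE = V_CC − I_C·R_C − I_E·R_E = 21 − 3.53×2.7 − 3.55×0.33 = 10.3 V.
V_CE = 10.3 V > 0.2 V confirms active-region operation.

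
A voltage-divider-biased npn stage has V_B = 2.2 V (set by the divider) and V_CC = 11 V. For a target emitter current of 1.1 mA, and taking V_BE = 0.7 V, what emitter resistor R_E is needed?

V_E = V_B − V_BE = 2.2 − 0.7 = 1.5 V.
R_E = V_E / I_E = 1.5 / 1.1 = 1.36 kΩ.

R_E ≈ 1.4 kΩ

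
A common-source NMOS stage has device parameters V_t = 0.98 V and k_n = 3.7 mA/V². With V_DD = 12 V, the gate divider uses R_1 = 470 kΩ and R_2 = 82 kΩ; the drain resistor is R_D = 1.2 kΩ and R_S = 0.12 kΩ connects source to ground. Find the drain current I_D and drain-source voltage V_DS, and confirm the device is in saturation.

V_G = V_DD·R_2/(R_1+R_2) = 12×82/552 = 1.78 V.
Assume saturation: I_D = (k_n/2)(V_GS − V_t)² with V_GS = V_G − I_D·R_S = 1.78 − 0.12·I_D.
Substituting gives 0.0266·I_D² − 1.36·I_D + 1.19 = 0, with roots I_D = 0.894 or 50 mA.
The root I_D = 50 mA gives V_GS = -4.22 V ≤ V_t, so take I_D = 0.894 mA.
Then V_GS = 1.68 V and V_DS = V_DD − I_D(R_D+R_S) = 12 − 0.894×1.32 = 10.8 V.
Saturation requires V_DS ≥ V_GS − V_t = 0.695 V; 10.8 ≥ 0.695 ✓.

I_D ≈ 0.89 mA, V_DS ≈ 11 V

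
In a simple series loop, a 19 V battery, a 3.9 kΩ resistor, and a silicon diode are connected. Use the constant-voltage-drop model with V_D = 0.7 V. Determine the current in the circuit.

KVL around the loop: 19 = V_D + I·R = 0.7 + I × 3.9 kΩ.
So I = (19 − 0.7) / 3.9 kΩ = 18.3 / 3.9 = 4.69 mA.

I ≈ 4.7 mA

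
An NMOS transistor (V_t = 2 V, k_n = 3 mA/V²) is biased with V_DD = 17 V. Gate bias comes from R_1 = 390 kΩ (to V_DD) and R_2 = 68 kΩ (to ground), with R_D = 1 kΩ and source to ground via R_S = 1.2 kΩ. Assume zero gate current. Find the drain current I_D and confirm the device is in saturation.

I_D ≈ 0.16 mA

V_G = V_DD·R_2/(R_1+R_2) = 17×68/458 = 2.52 V.
Assume saturation: I_D = (k_n/2)(V_GS − V_t)² with V_GS = V_G − I_D·R_S = 2.52 − 1.2·I_D.
Substituting gives 2.16·I_D² − 2.89·I_D + 0.412 = 0, with roots I_D = 0.162 or 1.17 mA.
The root I_D = 1.17 mA gives V_GS = 1.12 V ≤ V_t, so take I_D = 0.162 mA.
Then V_GS = 2.33 V and V_DS = V_DD − I_D(R_D+R_S) = 17 − 0.162×2.2 = 16.6 V.
Saturation requires V_DS ≥ V_GS − V_t = 0.329 V; 16.6 ≥ 0.329 ✓.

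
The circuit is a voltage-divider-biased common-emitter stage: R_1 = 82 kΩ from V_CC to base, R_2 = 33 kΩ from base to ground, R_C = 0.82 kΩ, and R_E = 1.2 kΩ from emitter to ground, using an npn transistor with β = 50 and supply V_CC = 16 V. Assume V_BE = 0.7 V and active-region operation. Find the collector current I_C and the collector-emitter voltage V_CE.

I_C ≈ 2.3 mA, V_CE ≈ 11 V

Thevenize the base divider: V_Th = V_CC·R_2/(R_1+R_2) = 16×33/115 = 4.59 V, R_Th = R_1‖R_2 = 23.5 kΩ.
Base-emitter loop: V_Th = I_B·R_Th + V_BE + (β+1)I_B·R_E, so I_B = (4.59 − 0.7) / (23.5 + 51×1.2) = 0.0459 mA.
I_C = β·I_B = 50×0.0459 = 2.3 mA, and I_E = (β+1)I_B = 2.34 mA.
V_CE = V_CC − I_C·R_C − I_E·R_E = 16 − 2.3×0.82 − 2.34×1.2 = 11.3 V.
V_CE = 11.3 V > 0.2 V confirms active-region operation.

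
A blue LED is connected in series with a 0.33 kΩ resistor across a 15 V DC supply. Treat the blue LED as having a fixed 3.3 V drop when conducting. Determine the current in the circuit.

KVL around the loop: 15 = V_D + I·R = 3.3 + I × 0.33 kΩ.
So I = (15 − 3.3) / 0.33 kΩ = 11.7 / 0.33 = 35.5 mA.

I ≈ 35 mA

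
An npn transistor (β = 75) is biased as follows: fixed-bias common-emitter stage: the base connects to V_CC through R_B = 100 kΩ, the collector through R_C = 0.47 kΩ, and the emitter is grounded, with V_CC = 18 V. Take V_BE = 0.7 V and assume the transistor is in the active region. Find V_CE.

Base loop: V_CC = I_B·R_B + V_BE, so I_B = (18 − 0.7)/100 kΩ = 0.173 mA.
In the active region I_C = β·I_B = 75 × 0.173 = 13 mA.
Collector loop: V_CE = V_CC − I_C·R_C = 18 − 13×0.47 = 11.9 V.
Since V_CE = 11.9 V > V_CE(sat) ≈ 0.2 V, the transistor is in the active region as assumed.

V_CE ≈ 12 V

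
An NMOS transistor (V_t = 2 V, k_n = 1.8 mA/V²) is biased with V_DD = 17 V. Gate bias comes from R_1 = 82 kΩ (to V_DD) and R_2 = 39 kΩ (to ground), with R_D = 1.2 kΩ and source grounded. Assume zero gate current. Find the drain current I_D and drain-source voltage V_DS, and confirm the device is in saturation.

I_D ≈ 11 mA, V_DS ≈ 3.9 V

V_G = V_DD·R_2/(R_1+R_2) = 17×39/121 = 5.48 V. With the source grounded, V_GS = V_G = 5.48 V.
Assume saturation: I_D = (k_n/2)(V_GS − V_t)² = (1.8/2)×(5.48 − 2)² = 0.9×3.48² = 10.9 mA.
V_DS = V_DD − I_D·R_D = 17 − 10.9×1.2 = 3.93 V.
Saturation requires V_DS ≥ V_GS − V_t = 3.48 V; 3.93 ≥ 3.48 ✓.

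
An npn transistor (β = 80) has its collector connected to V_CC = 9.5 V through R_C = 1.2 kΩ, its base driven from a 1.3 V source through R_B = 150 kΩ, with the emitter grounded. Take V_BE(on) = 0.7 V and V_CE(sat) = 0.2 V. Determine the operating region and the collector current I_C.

Assume active. Base-emitter loop: I_B = (V_BB − V_BE)/R_B = (1.3 − 0.7)/150 = 0.004 mA.
I_C = β·I_B = 80×0.004 = 0.32 mA.
V_CE = V_CC − I_C·R_C = 9.5 − 0.32×1.2 = 9.12 V > V_CE(sat), so the active-region assumption holds.

active; I_C ≈ 0.32 mA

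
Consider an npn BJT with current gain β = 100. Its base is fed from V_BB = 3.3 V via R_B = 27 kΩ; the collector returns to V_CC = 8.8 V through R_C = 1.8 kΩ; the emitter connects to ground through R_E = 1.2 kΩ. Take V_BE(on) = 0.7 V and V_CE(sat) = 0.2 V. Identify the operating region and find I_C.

Assume active. Base-emitter loop: I_B = (V_BB − V_BE)/(R_B + (β+1)R_E) = (3.3 − 0.7)/(27 + 101×1.2) = 0.0175 mA.
I_C = β·I_B = 100×0.0175 = 1.75 mA.
V_CE = V_CC − I_C·R_C − I_E·R_E = 8.8 − 1.75×1.8 − 1.77×1.2 = 3.52 V > V_CE(sat), so the active-region assumption holds.

active; I_C ≈ 1.8 mA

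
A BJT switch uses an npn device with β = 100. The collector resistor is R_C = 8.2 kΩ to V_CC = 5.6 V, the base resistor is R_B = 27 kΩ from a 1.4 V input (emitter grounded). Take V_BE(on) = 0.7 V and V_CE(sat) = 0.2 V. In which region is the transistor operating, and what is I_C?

saturation; I_C ≈ 0.66 mA

Assume active: I_B = (1.4 − 0.7)/27 = 0.0259 mA, giving I_C = β·I_B = 2.59 mA.
But then V_CE = 5.6 − 2.59×8.2 = -15.7 V < V_CE(sat) = 0.2 V — impossible in the active region.
So the transistor is saturated. With V_CE = 0.2 V, I_C = (V_CC − 0.2)/R_C = 5.4/8.2 = 0.659 mA.
Check: β·I_B = 2.59 mA > I_C = 0.659 mA, confirming saturation.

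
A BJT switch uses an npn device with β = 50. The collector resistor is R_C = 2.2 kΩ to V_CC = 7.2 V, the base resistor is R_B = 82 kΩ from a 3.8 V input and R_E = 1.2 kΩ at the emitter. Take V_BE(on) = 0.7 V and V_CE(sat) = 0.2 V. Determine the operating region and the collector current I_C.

Assume active. Base-emitter loop: I_B = (V_BB − V_BE)/(R_B + (β+1)R_E) = (3.8 − 0.7)/(82 + 51×1.2) = 0.0216 mA.
I_C = β·I_B = 50×0.0216 = 1.08 mA.
V_CE = V_CC − I_C·R_C − I_E·R_E = 7.2 − 1.08×2.2 − 1.1×1.2 = 3.49 V > V_CE(sat), so the active-region assumption holds.

active; I_C ≈ 1.1 mA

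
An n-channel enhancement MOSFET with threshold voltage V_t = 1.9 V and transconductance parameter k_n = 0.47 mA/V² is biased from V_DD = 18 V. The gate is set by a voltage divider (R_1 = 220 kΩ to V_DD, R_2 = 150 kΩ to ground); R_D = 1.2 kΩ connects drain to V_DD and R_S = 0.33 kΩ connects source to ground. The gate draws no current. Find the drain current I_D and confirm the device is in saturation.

I_D ≈ 3.9 mA

V_G = V_DD·R_2/(R_1+R_2) = 18×150/370 = 7.3 V.
Assume saturation: I_D = (k_n/2)(V_GS − V_t)² with V_GS = V_G − I_D·R_S = 7.3 − 0.33·I_D.
Substituting gives 0.0256·I_D² − 1.84·I_D + 6.85 = 0, with roots I_D = 3.94 or 67.8 mA.
The root I_D = 67.8 mA gives V_GS = -15.1 V ≤ V_t, so take I_D = 3.94 mA.
Then V_GS = 6 V and V_DS = V_DD − I_D(R_D+R_S) = 18 − 3.94×1.53 = 12 V.
Saturation requires V_DS ≥ V_GS − V_t = 4.1 V; 12 ≥ 4.1 ✓.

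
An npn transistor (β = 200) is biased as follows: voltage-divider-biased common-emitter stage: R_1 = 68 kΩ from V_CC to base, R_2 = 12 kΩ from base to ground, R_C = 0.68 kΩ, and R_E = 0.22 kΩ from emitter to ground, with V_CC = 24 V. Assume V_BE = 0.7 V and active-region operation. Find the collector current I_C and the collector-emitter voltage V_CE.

Thevenize the base divider: V_Th = V_CC·R_2/(R_1+R_2) = 24×12/80 = 3.6 V, R_Th = R_1‖R_2 = 10.2 kΩ.
Base-emitter loop: V_Th = I_B·R_Th + V_BE + (β+1)I_B·R_E, so I_B = (3.6 − 0.7) / (10.2 + 201×0.22) = 0.0533 mA.
I_C = β·I_B = 200×0.0533 = 10.7 mA, and I_E = (β+1)I_B = 10.7 mA.
V_CE = V_CC − I_C·R_C − I_E·R_E = 24 − 10.7×0.68 − 10.7×0.22 = 14.4 V.
V_CE = 14.4 V > 0.2 V confirms active-region operation.

I_C ≈ 11 mA, V_CE ≈ 14 V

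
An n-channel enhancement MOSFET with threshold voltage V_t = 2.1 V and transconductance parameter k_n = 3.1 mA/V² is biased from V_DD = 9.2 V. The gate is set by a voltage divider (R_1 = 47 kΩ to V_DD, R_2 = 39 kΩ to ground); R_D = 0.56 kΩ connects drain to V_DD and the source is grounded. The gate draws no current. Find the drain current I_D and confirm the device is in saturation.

V_G = V_DD·R_2/(R_1+R_2) = 9.2×39/86 = 4.17 V. With the source grounded, V_GS = V_G = 4.17 V.
Assume saturation: I_D = (k_n/2)(V_GS − V_t)² = (3.1/2)×(4.17 − 2.1)² = 1.55×2.07² = 6.66 mA.
V_DS = V_DD − I_D·R_D = 9.2 − 6.66×0.56 = 5.47 V.
Saturation requires V_DS ≥ V_GS − V_t = 2.07 V; 5.47 ≥ 2.07 ✓.

I_D ≈ 6.7 mA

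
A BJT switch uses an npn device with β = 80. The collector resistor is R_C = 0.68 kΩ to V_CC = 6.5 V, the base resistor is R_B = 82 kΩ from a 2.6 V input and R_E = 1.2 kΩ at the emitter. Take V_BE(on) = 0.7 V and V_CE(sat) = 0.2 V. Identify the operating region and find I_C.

Assume active. Base-emitter loop: I_B = (V_BB − V_BE)/(R_B + (β+1)R_E) = (2.6 − 0.7)/(82 + 81×1.2) = 0.0106 mA.
I_C = β·I_B = 80×0.0106 = 0.848 mA.
V_CE = V_CC − I_C·R_C − I_E·R_E = 6.5 − 0.848×0.68 − 0.859×1.2 = 4.89 V > V_CE(sat), so the active-region assumption holds.

active; I_C ≈ 0.85 mA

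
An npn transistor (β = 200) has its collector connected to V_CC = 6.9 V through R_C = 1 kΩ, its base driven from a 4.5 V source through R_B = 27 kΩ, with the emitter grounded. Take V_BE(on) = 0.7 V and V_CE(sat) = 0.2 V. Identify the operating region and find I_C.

saturation; I_C ≈ 6.7 mA

Assume active: I_B = (4.5 − 0.7)/27 = 0.141 mA, giving I_C = β·I_B = 28.1 mA.
But then V_CE = 6.9 − 28.1×1 = -21.2 V < V_CE(sat) = 0.2 V — impossible in the active region.
So the transistor is saturated. With V_CE = 0.2 V, I_C = (V_CC − 0.2)/R_C = 6.7/1 = 6.7 mA.
Check: β·I_B = 28.1 mA > I_C = 6.7 mA, confirming saturation.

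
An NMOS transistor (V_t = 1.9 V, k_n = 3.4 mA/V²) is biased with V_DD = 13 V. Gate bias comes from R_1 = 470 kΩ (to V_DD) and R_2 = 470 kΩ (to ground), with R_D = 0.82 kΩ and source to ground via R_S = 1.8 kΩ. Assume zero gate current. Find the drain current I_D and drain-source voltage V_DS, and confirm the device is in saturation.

V_G = V_DD·R_2/(R_1+R_2) = 13×470/940 = 6.5 V.
Assume saturation: I_D = (k_n/2)(V_GS − V_t)² with V_GS = V_G − I_D·R_S = 6.5 − 1.8·I_D.
Substituting gives 5.51·I_D² − 29.2·I_D + 36 = 0, with roots I_D = 1.96 or 3.33 mA.
The root I_D = 3.33 mA gives V_GS = 0.5 V ≤ V_t, so take I_D = 1.96 mA.
Then V_GS = 2.97 V and V_DS = V_DD − I_D(R_D+R_S) = 13 − 1.96×2.62 = 7.87 V.
Saturation requires V_DS ≥ V_GS − V_t = 1.07 V; 7.87 ≥ 1.07 ✓.

I_D ≈ 2 mA, V_DS ≈ 7.9 V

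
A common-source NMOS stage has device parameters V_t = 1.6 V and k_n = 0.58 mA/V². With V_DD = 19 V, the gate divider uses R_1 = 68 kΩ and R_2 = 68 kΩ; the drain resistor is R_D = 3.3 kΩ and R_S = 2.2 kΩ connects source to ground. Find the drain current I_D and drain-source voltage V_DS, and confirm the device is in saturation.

I_D ≈ 2.3 mA, V_DS ≈ 6.3 V

V_G = V_DD·R_2/(R_1+R_2) = 19×68/136 = 9.5 V.
Assume saturation: I_D = (k_n/2)(V_GS − V_t)² with V_GS = V_G − I_D·R_S = 9.5 − 2.2·I_D.
Substituting gives 1.4·I_D² − 11.1·I_D + 18.1 = 0, with roots I_D = 2.31 or 5.59 mA.
The root I_D = 5.59 mA gives V_GS = -2.79 V ≤ V_t, so take I_D = 2.31 mA.
Then V_GS = 4.42 V and V_DS = V_DD − I_D(R_D+R_S) = 19 − 2.31×5.5 = 6.3 V.
Saturation requires V_DS ≥ V_GS − V_t = 2.82 V; 6.3 ≥ 2.82 ✓.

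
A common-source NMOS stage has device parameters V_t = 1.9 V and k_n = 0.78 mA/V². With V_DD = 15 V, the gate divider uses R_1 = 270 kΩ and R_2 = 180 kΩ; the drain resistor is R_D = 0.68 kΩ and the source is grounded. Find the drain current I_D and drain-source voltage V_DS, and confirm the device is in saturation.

V_G = V_DD·R_2/(R_1+R_2) = 15×180/450 = 6 V. With the source grounded, V_GS = V_G = 6 V.
Assume saturation: I_D = (k_n/2)(V_GS − V_t)² = (0.78/2)×(6 − 1.9)² = 0.39×4.1² = 6.56 mA.
V_DS = V_DD − I_D·R_D = 15 − 6.56×0.68 = 10.5 V.
Saturation requires V_DS ≥ V_GS − V_t = 4.1 V; 10.5 ≥ 4.1 ✓.

I_D ≈ 6.6 mA, V_DS ≈ 11 V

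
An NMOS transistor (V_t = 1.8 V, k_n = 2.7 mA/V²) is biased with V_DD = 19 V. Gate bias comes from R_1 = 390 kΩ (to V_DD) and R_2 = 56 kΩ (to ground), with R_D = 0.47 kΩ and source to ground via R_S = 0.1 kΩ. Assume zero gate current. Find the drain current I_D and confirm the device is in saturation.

I_D ≈ 0.4 mA

V_G = V_DD·R_2/(R_1+R_2) = 19×56/446 = 2.39 V.
Assume saturation: I_D = (k_n/2)(V_GS − V_t)² with V_GS = V_G − I_D·R_S = 2.39 − 0.1·I_D.
Substituting gives 0.0135·I_D² − 1.16·I_D + 0.463 = 0, with roots I_D = 0.402 or 85.4 mA.
The root I_D = 85.4 mA gives V_GS = -6.15 V ≤ V_t, so take I_D = 0.402 mA.
Then V_GS = 2.35 V and V_DS = V_DD − I_D(R_D+R_S) = 19 − 0.402×0.57 = 18.8 V.
Saturation requires V_DS ≥ V_GS − V_t = 0.545 V; 18.8 ≥ 0.545 ✓.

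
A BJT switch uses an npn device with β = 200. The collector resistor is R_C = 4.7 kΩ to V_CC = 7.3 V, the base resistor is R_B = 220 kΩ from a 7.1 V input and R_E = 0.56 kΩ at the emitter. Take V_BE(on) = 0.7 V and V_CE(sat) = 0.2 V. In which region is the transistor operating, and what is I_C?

Assume active: I_B = (7.1 − 0.7)/(220 + 201×0.56) = 0.0192 mA, I_C = β·I_B = 3.85 mA.
Then V_CE = 7.3 − 3.85×4.7 − 3.87×0.56 = -13 V < 0.2 V — the active assumption fails.
Re-solve with V_CE = 0.2 V. KCL at the emitter: V_E/R_E = (V_BB−0.7−V_E)/R_B + (V_CC−0.2−V_E)/R_C, giving V_E = 0.769 V.
I_C = (V_CC − 0.2 − V_E)/R_C = (7.1 − 0.769)/4.7 = 1.35 mA.
Check: I_B = (6.4 − 0.769)/220 = 0.0256 mA, and β·I_B = 5.12 mA > I_C, confirming saturation.

saturation; I_C ≈ 1.3 mA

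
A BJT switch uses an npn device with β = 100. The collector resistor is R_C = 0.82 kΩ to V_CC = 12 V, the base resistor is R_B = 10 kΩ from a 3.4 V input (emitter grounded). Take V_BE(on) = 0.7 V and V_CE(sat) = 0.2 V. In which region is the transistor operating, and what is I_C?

saturation; I_C ≈ 14 mA

Assume active: I_B = (3.4 − 0.7)/10 = 0.27 mA, giving I_C = β·I_B = 27 mA.
But then V_CE = 12 − 27×0.82 = -10.1 V < V_CE(sat) = 0.2 V — impossible in the active region.
So the transistor is saturated. With V_CE = 0.2 V, I_C = (V_CC − 0.2)/R_C = 11.8/0.82 = 14.4 mA.
Check: β·I_B = 27 mA > I_C = 14.4 mA, confirming saturation.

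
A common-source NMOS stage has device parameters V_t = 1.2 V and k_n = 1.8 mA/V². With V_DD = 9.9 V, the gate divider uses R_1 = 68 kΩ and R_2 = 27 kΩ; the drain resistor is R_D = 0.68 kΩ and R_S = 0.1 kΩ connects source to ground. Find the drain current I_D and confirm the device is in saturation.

V_G = V_DD·R_2/(R_1+R_2) = 9.9×27/95 = 2.81 V.
Assume saturation: I_D = (k_n/2)(V_GS − V_t)² with V_GS = V_G − I_D·R_S = 2.81 − 0.1·I_D.
Substituting gives 0.009·I_D² − 1.29·I_D + 2.34 = 0, with roots I_D = 1.84 or 142 mA.
The root I_D = 142 mA gives V_GS = -11.3 V ≤ V_t, so take I_D = 1.84 mA.
Then V_GS = 2.63 V and V_DS = V_DD − I_D(R_D+R_S) = 9.9 − 1.84×0.78 = 8.47 V.
Saturation requires V_DS ≥ V_GS − V_t = 1.43 V; 8.47 ≥ 1.43 ✓.

I_D ≈ 1.8 mA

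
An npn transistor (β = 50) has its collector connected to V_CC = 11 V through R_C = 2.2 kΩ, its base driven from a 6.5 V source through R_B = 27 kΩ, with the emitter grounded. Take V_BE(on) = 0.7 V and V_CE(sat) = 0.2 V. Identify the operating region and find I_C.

saturation; I_C ≈ 4.9 mA

Assume active: I_B = (6.5 − 0.7)/27 = 0.215 mA, giving I_C = β·I_B = 10.7 mA.
But then V_CE = 11 − 10.7×2.2 = -12.6 V < V_CE(sat) = 0.2 V — impossible in the active region.
So the transistor is saturated. With V_CE = 0.2 V, I_C = (V_CC − 0.2)/R_C = 10.8/2.2 = 4.91 mA.
Check: β·I_B = 10.7 mA > I_C = 4.91 mA, confirming saturation.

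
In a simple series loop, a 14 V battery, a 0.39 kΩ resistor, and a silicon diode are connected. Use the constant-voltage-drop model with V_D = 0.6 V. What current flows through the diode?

KVL around the loop: 14 = V_D + I·R = 0.6 + I × 0.39 kΩ.
So I = (14 − 0.6) / 0.39 kΩ = 13.4 / 0.39 = 34.4 mA.

I ≈ 34 mA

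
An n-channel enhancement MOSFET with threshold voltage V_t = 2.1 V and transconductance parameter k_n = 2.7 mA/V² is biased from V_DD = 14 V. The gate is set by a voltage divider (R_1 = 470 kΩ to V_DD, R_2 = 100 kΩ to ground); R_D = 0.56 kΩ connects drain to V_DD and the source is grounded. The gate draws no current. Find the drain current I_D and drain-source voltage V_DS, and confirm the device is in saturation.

I_D ≈ 0.17 mA, V_DS ≈ 14 V

V_G = V_DD·R_2/(R_1+R_2) = 14×100/570 = 2.46 V. With the source grounded, V_GS = V_G = 2.46 V.
Assume saturation: I_D = (k_n/2)(V_GS − V_t)² = (2.7/2)×(2.46 − 2.1)² = 1.35×0.356² = 0.171 mA.
V_DS = V_DD − I_D·R_D = 14 − 0.171×0.56 = 13.9 V.
Saturation requires V_DS ≥ V_GS − V_t = 0.356 V; 13.9 ≥ 0.356 ✓.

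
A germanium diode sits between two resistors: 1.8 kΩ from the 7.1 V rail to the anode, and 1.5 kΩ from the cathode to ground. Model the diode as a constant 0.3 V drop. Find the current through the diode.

I ≈ 2.1 mA

The two resistors are in series with the diode, so KVL gives 7.1 = I·1.8 + 0.3 + I·1.5.
I = (7.1 − 0.3) / (1.8 + 1.5) kΩ = 6.8 / 3.3 = 2.06 mA.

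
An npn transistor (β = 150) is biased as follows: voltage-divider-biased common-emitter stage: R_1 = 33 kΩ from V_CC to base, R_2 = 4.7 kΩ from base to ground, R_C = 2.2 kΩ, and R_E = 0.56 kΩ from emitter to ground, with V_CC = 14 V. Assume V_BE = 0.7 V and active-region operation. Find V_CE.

V_CE ≈ 9.1 V

Thevenize the base divider: V_Th = V_CC·R_2/(R_1+R_2) = 14×4.7/37.7 = 1.75 V, R_Th = R_1‖R_2 = 4.11 kΩ.
Base-emitter loop: V_Th = I_B·R_Th + V_BE + (β+1)I_B·R_E, so I_B = (1.75 − 0.7) / (4.11 + 151×0.56) = 0.0118 mA.
I_C = β·I_B = 150×0.0118 = 1.77 mA, and I_E = (β+1)I_B = 1.78 mA.
V_CE = V_CC − I_C·R_C − I_E·R_E = 14 − 1.77×2.2 − 1.78×0.56 = 9.11 V.
V_CE = 9.11 V > 0.2 V confirms active-region operation.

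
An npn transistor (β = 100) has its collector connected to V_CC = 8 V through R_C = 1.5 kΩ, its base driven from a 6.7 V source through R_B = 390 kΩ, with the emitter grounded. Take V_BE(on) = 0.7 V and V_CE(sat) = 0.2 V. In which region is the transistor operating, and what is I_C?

active; I_C ≈ 1.5 mA

Assume active. Base-emitter loop: I_B = (V_BB − V_BE)/R_B = (6.7 − 0.7)/390 = 0.0154 mA.
I_C = β·I_B = 100×0.0154 = 1.54 mA.
V_CE = V_CC − I_C·R_C = 8 − 1.54×1.5 = 5.69 V > V_CE(sat), so the active-region assumption holds.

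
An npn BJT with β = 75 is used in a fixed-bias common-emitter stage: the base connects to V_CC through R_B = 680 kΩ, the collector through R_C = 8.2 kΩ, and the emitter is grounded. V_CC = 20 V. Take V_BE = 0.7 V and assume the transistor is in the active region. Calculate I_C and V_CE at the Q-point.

Base loop: V_CC = I_B·R_B + V_BE, so I_B = (20 − 0.7)/680 kΩ = 0.0284 mA.
In the active region I_C = β·I_B = 75 × 0.0284 = 2.13 mA.
Collector loop: V_CE = V_CC − I_C·R_C = 20 − 2.13×8.2 = 2.54 V.
Since V_CE = 2.54 V > V_CE(sat) ≈ 0.2 V, the transistor is in the active region as assumed.

I_C ≈ 2.1 mA, V_CE ≈ 2.5 V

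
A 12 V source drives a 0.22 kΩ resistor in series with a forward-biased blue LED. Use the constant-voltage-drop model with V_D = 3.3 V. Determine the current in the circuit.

KVL around the loop: 12 = V_D + I·R = 3.3 + I × 0.22 kΩ.
So I = (12 − 3.3) / 0.22 kΩ = 8.7 / 0.22 = 39.5 mA.

I ≈ 40 mA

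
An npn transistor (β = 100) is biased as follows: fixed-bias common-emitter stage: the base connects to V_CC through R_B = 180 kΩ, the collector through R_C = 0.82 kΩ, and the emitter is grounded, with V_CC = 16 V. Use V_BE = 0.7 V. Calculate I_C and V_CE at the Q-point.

Base loop: V_CC = I_B·R_B + V_BE, so I_B = (16 − 0.7)/180 kΩ = 0.085 mA.
In the active region I_C = β·I_B = 100 × 0.085 = 8.5 mA.
Collector loop: V_CE = V_CC − I_C·R_C = 16 − 8.5×0.82 = 9.03 V.
Since V_CE = 9.03 V > V_CE(sat) ≈ 0.2 V, the transistor is in the active region as assumed.

I_C ≈ 8.5 mA, V_CE ≈ 9 V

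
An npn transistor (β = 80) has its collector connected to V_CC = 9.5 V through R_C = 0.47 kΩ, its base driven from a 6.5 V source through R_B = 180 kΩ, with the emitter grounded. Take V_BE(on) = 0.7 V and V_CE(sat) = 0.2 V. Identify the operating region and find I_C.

active; I_C ≈ 2.6 mA

Assume active. Base-emitter loop: I_B = (V_BB − V_BE)/R_B = (6.5 − 0.7)/180 = 0.0322 mA.
I_C = β·I_B = 80×0.0322 = 2.58 mA.
V_CE = V_CC − I_C·R_C = 9.5 − 2.58×0.47 = 8.29 V > V_CE(sat), so the active-region assumption holds.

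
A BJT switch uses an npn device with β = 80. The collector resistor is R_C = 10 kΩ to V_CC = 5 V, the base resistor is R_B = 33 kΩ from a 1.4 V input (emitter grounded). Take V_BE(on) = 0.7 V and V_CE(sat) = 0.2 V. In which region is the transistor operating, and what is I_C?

saturation; I_C ≈ 0.48 mA

Assume active: I_B = (1.4 − 0.7)/33 = 0.0212 mA, giving I_C = β·I_B = 1.7 mA.
But then V_CE = 5 − 1.7×10 = -12 V < V_CE(sat) = 0.2 V — impossible in the active region.
So the transistor is saturated. With V_CE = 0.2 V, I_C = (V_CC − 0.2)/R_C = 4.8/10 = 0.48 mA.
Check: β·I_B = 1.7 mA > I_C = 0.48 mA, confirming saturation.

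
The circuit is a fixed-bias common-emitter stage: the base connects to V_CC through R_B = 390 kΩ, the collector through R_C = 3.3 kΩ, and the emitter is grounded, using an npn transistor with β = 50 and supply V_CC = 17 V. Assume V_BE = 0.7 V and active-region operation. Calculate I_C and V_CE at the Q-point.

Base loop: V_CC = I_B·R_B + V_BE, so I_B = (17 − 0.7)/390 kΩ = 0.0418 mA.
In the active region I_C = β·I_B = 50 × 0.0418 = 2.09 mA.
Collector loop: V_CE = V_CC − I_C·R_C = 17 − 2.09×3.3 = 10.1 V.
Since V_CE = 10.1 V > V_CE(sat) ≈ 0.2 V, the transistor is in the active region as assumed.

I_C ≈ 2.1 mA, V_CE ≈ 10 V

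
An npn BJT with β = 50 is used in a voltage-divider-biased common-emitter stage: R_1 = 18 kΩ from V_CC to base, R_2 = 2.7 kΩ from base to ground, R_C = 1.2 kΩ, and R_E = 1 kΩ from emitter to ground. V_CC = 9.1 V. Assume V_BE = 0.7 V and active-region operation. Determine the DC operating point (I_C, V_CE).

I_C ≈ 0.46 mA, V_CE ≈ 8.1 V

Thevenize the base divider: V_Th = V_CC·R_2/(R_1+R_2) = 9.1×2.7/20.7 = 1.19 V, R_Th = R_1‖R_2 = 2.35 kΩ.
Base-emitter loop: V_Th = I_B·R_Th + V_BE + (β+1)I_B·R_E, so I_B = (1.19 − 0.7) / (2.35 + 51×1) = 0.00913 mA.
I_C = β·I_B = 50×0.00913 = 0.456 mA, and I_E = (β+1)I_B = 0.466 mA.
V_CE = V_CC − I_C·R_C − I_E·R_E = 9.1 − 0.456×1.2 − 0.466×1 = 8.09 V.
V_CE = 8.09 V > 0.2 V confirms active-region operation.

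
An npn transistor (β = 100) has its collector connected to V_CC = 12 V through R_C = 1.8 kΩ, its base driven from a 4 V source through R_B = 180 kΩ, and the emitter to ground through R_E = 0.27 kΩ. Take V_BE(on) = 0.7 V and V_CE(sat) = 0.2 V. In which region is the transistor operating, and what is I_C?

Assume active. Base-emitter loop: I_B = (V_BB − V_BE)/(R_B + (β+1)R_E) = (4 − 0.7)/(180 + 101×0.27) = 0.0159 mA.
I_C = β·I_B = 100×0.0159 = 1.59 mA.
V_CE = V_CC − I_C·R_C − I_E·R_E = 12 − 1.59×1.8 − 1.61×0.27 = 8.7 V > V_CE(sat), so the active-region assumption holds.

active; I_C ≈ 1.6 mA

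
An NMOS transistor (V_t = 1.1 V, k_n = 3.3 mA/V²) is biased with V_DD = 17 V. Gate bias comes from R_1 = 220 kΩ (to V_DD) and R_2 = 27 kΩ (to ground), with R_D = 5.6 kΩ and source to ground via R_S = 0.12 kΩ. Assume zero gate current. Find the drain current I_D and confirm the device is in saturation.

I_D ≈ 0.74 mA

V_G = V_DD·R_2/(R_1+R_2) = 17×27/247 = 1.86 V.
Assume saturation: I_D = (k_n/2)(V_GS − V_t)² with V_GS = V_G − I_D·R_S = 1.86 − 0.12·I_D.
Substituting gives 0.0238·I_D² − 1.3·I_D + 0.949 = 0, with roots I_D = 0.74 or 54 mA.
The root I_D = 54 mA gives V_GS = -4.62 V ≤ V_t, so take I_D = 0.74 mA.
Then V_GS = 1.77 V and V_DS = V_DD − I_D(R_D+R_S) = 17 − 0.74×5.72 = 12.8 V.
Saturation requires V_DS ≥ V_GS − V_t = 0.67 V; 12.8 ≥ 0.67 ✓.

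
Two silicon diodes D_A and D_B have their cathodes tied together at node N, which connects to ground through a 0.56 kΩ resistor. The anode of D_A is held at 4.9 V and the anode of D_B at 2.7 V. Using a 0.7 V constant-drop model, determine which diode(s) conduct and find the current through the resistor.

Only D_A conducts; I_R ≈ 7.5 mA

Assume both conduct. Then node N would need to be at both 4.9−0.7 = 4.2 V and 2.7−0.7 = 2 V, which is impossible.
Assume only D_A conducts: V_N = 4.9 − 0.7 = 4.2 V, so I_R = 4.2/0.56 = 7.5 mA.
Check D_B: its anode-to-cathode voltage is 2.7 − 4.2 = -1.5 V < 0.7 V, so it is off. The assumption is consistent.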